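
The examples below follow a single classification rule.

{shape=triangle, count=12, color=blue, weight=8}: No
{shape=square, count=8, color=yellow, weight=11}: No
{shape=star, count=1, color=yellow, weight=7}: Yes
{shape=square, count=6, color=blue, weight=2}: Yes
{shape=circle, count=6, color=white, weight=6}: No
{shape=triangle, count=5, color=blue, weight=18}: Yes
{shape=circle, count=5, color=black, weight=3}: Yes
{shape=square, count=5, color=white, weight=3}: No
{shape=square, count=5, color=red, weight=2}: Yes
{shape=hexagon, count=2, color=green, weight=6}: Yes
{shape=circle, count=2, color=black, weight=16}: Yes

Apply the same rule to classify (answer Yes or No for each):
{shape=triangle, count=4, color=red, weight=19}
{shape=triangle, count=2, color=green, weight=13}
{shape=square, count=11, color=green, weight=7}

Yes, Yes, No

The pattern is that an item is 'Yes' exactly when: color is not white AND count ≤ 6.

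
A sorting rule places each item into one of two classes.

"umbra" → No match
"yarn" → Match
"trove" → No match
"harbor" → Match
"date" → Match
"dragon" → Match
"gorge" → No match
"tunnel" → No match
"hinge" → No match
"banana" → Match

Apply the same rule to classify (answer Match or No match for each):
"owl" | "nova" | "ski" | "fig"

No match, Match, No match, No match

Rule: even length AND contains 'a'. This holds for each 'Match' example and fails for each 'No match' one.
"owl": No match (length 3, no 'a').
"nova": Match (length 4, has 'a').
"ski": No match (length 3, no 'a').
"fig": No match (length 3, no 'a').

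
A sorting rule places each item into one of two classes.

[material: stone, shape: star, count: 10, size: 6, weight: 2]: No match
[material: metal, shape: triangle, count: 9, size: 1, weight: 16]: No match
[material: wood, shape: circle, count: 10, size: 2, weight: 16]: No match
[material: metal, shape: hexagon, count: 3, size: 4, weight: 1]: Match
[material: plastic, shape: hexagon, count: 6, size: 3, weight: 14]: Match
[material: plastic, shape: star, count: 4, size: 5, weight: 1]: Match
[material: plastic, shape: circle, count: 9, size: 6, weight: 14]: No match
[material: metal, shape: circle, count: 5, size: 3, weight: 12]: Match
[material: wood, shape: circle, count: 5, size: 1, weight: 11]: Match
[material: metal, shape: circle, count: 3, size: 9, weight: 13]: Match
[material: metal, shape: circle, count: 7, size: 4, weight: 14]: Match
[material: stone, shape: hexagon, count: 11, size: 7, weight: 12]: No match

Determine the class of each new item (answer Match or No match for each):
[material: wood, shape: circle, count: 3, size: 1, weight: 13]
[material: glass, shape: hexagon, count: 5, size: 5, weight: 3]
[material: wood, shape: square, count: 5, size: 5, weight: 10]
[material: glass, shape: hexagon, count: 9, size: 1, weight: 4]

One predicate separates the groups cleanly: count ≤ 7.

Match, Match, Match, No match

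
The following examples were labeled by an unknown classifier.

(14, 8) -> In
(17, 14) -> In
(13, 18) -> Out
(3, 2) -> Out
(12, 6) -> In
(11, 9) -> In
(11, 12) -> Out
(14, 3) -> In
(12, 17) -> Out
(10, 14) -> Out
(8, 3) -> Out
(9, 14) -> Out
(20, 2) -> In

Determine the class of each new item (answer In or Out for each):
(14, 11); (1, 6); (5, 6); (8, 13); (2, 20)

The common property of the 'In' items is: first > second AND sum ≥ 17. No 'Out' item has it.
(14, 11) — 14 > 11, 14+11 = 25, hence In. (1, 6) — 1 < 6, 1+6 = 7, hence Out. (5, 6) — 5 < 6, 5+6 = 11, hence Out. (8, 13) — 8 < 13, 8+13 = 21, hence Out. (2, 20) — 2 < 20, 2+20 = 22, hence Out.

In, Out, Out, Out, Out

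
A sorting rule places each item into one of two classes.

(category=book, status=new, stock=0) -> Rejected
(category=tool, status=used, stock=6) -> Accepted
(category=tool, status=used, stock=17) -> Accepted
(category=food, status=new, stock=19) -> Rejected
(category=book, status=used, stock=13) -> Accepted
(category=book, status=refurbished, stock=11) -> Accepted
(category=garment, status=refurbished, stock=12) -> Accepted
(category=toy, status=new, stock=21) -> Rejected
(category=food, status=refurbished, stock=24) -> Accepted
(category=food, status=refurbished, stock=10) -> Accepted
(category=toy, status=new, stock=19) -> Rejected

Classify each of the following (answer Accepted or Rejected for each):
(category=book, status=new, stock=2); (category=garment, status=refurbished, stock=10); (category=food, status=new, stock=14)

Rejected, Accepted, Rejected

The classifier is using: status is not new.
Rejected: (category=book, status=new, stock=2), since status is new. Accepted: (category=garment, status=refurbished, stock=10), since status is refurbished. Rejected: (category=food, status=new, stock=14), since status is new.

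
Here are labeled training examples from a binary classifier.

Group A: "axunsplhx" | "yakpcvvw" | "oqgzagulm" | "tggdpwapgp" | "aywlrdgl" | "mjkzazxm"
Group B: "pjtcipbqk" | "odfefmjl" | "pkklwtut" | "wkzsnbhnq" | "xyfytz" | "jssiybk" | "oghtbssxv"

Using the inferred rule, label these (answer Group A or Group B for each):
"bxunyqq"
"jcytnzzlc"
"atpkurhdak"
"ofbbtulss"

Group B, Group B, Group A, Group B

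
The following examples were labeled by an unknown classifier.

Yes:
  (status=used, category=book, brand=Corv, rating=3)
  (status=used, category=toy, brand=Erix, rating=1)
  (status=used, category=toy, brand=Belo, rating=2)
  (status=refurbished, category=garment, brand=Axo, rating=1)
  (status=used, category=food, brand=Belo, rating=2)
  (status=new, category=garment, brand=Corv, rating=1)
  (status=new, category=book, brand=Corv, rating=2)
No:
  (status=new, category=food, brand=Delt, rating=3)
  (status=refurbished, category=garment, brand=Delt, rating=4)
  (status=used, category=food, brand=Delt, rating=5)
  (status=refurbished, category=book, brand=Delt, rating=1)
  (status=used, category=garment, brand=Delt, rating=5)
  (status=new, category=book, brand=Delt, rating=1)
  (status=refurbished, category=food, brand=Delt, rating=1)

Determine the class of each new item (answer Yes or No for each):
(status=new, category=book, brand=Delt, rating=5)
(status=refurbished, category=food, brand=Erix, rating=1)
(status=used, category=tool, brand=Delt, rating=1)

The common property of the 'Yes' items is: brand is not Delt. No 'No' item has it.
(status=new, category=book, brand=Delt, rating=5) → brand is Delt → No.
(status=refurbished, category=food, brand=Erix, rating=1) → brand is Erix → Yes.
(status=used, category=tool, brand=Delt, rating=1) → brand is Delt → No.

No, Yes, No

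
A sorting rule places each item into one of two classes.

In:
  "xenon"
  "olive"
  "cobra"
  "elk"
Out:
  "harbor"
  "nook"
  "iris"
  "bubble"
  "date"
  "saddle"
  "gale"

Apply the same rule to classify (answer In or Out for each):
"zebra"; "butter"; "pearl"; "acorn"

A rule that fits every label: odd length — true of each 'In' example, false of each 'Out' one.
In: "zebra", since length 5.
Out: "butter", since length 6.
In: "pearl", since length 5.
In: "acorn", since length 5.

In, Out, In, In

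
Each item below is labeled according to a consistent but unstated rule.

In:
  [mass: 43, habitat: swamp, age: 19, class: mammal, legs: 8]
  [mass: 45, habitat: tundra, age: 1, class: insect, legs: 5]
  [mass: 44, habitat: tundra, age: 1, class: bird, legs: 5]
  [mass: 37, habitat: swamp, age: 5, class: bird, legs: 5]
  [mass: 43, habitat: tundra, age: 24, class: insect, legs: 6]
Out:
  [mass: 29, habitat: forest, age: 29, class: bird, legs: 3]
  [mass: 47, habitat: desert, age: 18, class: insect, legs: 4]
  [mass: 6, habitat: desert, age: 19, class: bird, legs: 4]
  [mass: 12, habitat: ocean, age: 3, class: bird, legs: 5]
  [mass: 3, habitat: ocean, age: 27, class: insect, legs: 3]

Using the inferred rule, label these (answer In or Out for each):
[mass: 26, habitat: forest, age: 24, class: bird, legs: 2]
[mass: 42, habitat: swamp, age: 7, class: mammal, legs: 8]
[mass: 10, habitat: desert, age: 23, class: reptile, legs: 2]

The rule appears to be: habitat is tundra OR habitat is swamp.
[mass: 26, habitat: forest, age: 24, class: bird, legs: 2] — habitat is forest, hence Out. [mass: 42, habitat: swamp, age: 7, class: mammal, legs: 8] — habitat is swamp, hence In. [mass: 10, habitat: desert, age: 23, class: reptile, legs: 2] — habitat is desert, hence Out.

Out, In, Out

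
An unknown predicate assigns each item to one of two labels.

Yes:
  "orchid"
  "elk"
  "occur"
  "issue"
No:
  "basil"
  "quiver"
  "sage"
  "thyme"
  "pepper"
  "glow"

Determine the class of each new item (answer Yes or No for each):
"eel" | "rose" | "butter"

Yes, No, No

The distinguishing property — starts with a vowel — holds for all the 'Yes' cases and none of the 'No' cases.
"eel": starts with 'e', has this property → Yes. "rose": starts with 'r', fails the rule → No. "butter": starts with 'b', fails the rule → No.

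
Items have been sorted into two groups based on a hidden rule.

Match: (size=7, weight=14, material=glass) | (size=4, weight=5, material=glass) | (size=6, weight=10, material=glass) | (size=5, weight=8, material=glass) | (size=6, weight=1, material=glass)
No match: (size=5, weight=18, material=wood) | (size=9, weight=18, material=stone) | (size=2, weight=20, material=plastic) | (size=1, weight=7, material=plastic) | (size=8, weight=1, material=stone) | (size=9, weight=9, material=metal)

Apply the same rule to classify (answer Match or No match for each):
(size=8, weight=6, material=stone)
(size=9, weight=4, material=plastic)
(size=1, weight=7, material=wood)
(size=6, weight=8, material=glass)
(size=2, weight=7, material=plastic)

No match, No match, No match, Match, No match

Looking at the examples, the only property every 'Match' case has and every 'No match' case lacks is: material is glass.
(size=8, weight=6, material=stone): No match (material is stone). (size=9, weight=4, material=plastic): No match (material is plastic). (size=1, weight=7, material=wood): No match (material is wood). (size=6, weight=8, material=glass): Match (material is glass). (size=2, weight=7, material=plastic): No match (material is plastic).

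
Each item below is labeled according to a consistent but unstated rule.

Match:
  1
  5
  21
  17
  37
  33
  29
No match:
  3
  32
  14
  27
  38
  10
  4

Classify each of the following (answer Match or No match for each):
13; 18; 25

Match, No match, Match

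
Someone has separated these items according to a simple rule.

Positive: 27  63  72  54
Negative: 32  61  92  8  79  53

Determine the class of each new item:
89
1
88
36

Negative, Negative, Negative, Positive

The simplest hypothesis consistent with all the labels is: multiple of 3.
Negative: 89, since 89 = 3·29 + 2.
Negative: 1, since 1 = 3·0 + 1.
Negative: 88, since 88 = 3·29 + 1.
Positive: 36, since 36 = 3·12.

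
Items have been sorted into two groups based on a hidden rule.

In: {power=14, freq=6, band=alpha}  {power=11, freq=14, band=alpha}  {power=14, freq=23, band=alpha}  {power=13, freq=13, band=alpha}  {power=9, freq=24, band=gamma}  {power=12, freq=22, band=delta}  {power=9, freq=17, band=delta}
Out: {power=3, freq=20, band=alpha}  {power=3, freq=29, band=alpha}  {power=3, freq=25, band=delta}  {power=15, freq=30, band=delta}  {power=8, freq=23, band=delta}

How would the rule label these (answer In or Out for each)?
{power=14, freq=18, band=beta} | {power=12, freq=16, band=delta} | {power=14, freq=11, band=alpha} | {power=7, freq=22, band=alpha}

One predicate separates the groups cleanly: freq ≤ 24 AND power ≥ 9.
{power=14, freq=18, band=beta} — freq = 18, power = 14, hence In. {power=12, freq=16, band=delta} — freq = 16, power = 12, hence In. {power=14, freq=11, band=alpha} — freq = 11, power = 14, hence In. {power=7, freq=22, band=alpha} — freq = 22, power = 7, hence Out.

In, In, In, Out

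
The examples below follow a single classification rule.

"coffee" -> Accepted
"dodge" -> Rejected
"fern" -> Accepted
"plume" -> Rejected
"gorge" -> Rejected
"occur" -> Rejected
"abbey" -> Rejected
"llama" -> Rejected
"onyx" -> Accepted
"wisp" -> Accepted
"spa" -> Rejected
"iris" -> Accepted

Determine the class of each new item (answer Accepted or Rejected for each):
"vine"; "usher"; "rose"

Accepted, Rejected, Accepted

All 'Accepted' examples share one property — even length — and every 'Rejected' example lacks it.
"vine": length 4, matches → Accepted.
"usher": length 5, doesn't match → Rejected.
"rose": length 4, matches → Accepted.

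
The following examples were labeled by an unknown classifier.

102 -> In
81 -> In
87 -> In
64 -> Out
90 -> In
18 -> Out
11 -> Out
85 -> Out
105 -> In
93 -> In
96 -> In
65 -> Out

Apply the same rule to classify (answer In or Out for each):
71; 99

Out, In

'In' ⟺ multiple of 3 AND at least 64.
71 — 71 = 3·23 + 2, 71 ≥ 64, hence Out.
99 — 99 = 3·33, 99 ≥ 64, hence In.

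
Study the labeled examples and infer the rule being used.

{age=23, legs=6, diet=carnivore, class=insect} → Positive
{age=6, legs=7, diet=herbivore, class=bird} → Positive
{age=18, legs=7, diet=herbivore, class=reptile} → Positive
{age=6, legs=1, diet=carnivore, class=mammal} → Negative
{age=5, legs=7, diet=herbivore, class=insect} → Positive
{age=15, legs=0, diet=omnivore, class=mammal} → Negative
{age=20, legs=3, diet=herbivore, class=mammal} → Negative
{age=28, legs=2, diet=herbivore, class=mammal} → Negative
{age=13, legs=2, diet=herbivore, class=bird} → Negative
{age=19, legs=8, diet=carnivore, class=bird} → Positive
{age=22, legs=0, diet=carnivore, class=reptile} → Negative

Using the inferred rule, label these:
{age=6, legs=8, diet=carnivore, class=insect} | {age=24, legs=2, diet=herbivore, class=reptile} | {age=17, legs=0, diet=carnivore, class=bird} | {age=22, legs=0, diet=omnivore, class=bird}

The distinguishing property — legs ≥ 6 — holds for all the 'Positive' cases and none of the 'Negative' cases.
Positive: {age=6, legs=8, diet=carnivore, class=insect}, since legs = 8. Negative: {age=24, legs=2, diet=herbivore, class=reptile}, since legs = 2. Negative: {age=17, legs=0, diet=carnivore, class=bird}, since legs = 0. Negative: {age=22, legs=0, diet=omnivore, class=bird}, since legs = 0.

Positive, Negative, Negative, Negative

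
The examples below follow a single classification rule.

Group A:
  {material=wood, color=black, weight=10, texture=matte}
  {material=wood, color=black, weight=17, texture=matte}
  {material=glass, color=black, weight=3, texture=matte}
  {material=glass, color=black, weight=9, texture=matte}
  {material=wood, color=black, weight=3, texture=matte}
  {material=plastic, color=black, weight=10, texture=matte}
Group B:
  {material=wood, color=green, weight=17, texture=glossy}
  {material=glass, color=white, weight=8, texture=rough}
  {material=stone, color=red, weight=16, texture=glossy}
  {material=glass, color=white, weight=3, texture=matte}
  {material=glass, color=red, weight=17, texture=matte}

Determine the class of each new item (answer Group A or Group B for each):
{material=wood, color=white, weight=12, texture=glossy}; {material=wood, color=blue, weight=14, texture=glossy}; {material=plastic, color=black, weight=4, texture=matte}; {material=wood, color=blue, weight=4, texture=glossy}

Group B, Group B, Group A, Group B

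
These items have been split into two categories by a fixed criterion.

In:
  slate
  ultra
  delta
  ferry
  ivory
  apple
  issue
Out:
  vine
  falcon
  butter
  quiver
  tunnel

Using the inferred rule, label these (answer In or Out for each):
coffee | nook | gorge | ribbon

The common property of the 'In' items is: odd length. No 'Out' item has it.

Out, Out, In, Out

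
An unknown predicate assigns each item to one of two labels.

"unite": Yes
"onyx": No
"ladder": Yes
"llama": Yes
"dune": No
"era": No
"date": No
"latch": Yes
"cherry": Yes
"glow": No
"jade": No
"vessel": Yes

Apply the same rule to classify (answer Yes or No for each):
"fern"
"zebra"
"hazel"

No, Yes, Yes

One predicate separates the groups cleanly: length ≥ 5.
"fern": length 4, doesn't qualify → No. "zebra": length 5, matches → Yes. "hazel": length 5, matches → Yes.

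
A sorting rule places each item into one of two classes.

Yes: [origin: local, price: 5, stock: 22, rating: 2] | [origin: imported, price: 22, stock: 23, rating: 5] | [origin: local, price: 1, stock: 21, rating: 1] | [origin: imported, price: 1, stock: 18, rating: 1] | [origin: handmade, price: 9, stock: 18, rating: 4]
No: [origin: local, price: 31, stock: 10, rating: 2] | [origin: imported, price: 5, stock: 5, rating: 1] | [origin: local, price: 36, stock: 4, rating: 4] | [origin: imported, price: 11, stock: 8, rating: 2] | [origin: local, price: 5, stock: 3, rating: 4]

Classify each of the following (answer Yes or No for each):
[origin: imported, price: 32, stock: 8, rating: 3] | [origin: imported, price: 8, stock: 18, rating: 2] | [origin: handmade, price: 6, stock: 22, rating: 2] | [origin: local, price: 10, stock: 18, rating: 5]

'Yes' ⟺ stock ≥ 18.

No, Yes, Yes, Yes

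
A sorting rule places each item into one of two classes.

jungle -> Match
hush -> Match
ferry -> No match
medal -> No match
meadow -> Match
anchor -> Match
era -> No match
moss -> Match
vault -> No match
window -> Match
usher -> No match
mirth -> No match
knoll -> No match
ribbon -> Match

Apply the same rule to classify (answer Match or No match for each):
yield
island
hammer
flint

No match, Match, Match, No match

The simplest hypothesis consistent with all the labels is: even length.
yield: length 5 — lacks this property, so No match.
island: length 6 — passes, so Match.
hammer: length 6 — passes, so Match.
flint: length 5 — lacks this property, so No match.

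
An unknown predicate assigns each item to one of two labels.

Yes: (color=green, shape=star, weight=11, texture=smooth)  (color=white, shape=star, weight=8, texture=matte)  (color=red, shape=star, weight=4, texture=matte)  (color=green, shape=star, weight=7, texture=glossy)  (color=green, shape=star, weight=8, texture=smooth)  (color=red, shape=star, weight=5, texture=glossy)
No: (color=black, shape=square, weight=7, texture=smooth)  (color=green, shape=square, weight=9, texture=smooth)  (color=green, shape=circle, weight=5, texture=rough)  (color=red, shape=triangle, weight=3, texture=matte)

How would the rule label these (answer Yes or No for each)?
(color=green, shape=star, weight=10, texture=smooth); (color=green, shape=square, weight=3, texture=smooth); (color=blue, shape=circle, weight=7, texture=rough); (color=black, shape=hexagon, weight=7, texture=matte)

One predicate separates the groups cleanly: shape is star.

Yes, No, No, No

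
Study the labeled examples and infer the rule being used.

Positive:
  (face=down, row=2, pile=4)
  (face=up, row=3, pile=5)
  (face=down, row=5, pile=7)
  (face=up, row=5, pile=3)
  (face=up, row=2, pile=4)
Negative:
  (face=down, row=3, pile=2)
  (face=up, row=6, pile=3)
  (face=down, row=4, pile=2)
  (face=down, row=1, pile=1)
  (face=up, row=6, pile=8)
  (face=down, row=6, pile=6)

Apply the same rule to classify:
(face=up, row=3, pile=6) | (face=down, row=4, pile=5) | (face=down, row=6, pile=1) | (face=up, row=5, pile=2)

The simplest hypothesis consistent with all the labels is: pile ≥ 3 AND row ≤ 5.
(face=up, row=3, pile=6) → pile = 6, row = 3 → Positive.
(face=down, row=4, pile=5) → pile = 5, row = 4 → Positive.
(face=down, row=6, pile=1) → pile = 1, row = 6 → Negative.
(face=up, row=5, pile=2) → pile = 2, row = 5 → Negative.

Positive, Positive, Negative, Negative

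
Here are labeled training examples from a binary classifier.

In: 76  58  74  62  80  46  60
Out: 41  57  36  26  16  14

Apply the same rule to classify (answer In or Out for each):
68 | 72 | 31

One predicate separates the groups cleanly: even AND at least 41.

In, In, Out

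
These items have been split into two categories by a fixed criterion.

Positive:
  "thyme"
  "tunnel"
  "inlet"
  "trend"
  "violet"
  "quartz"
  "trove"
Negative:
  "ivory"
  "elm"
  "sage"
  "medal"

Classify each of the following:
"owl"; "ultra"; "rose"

Negative, Positive, Negative

All 'Positive' examples share one property — contains 't' — and every 'Negative' example lacks it.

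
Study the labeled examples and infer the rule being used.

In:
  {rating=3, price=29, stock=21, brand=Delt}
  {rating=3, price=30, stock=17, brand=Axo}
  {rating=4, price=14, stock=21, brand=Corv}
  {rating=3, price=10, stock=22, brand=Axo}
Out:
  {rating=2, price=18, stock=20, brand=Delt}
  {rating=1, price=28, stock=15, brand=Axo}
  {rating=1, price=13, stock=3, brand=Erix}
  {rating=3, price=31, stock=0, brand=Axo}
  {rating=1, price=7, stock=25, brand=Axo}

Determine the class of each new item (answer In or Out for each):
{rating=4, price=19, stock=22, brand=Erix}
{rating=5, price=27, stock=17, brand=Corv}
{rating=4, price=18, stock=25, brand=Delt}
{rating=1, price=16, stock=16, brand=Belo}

The common property of the 'In' items is: stock ≥ 3 AND rating ≥ 3. No 'Out' item has it.

In, In, In, Out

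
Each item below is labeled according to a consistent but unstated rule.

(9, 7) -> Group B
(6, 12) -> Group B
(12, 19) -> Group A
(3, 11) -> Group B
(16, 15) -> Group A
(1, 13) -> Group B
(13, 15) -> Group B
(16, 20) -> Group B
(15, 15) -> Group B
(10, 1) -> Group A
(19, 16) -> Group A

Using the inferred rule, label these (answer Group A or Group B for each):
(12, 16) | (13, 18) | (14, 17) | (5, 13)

Group B, Group A, Group A, Group B

A rule that fits every label: sum is odd — true of each 'Group A' example, false of each 'Group B' one.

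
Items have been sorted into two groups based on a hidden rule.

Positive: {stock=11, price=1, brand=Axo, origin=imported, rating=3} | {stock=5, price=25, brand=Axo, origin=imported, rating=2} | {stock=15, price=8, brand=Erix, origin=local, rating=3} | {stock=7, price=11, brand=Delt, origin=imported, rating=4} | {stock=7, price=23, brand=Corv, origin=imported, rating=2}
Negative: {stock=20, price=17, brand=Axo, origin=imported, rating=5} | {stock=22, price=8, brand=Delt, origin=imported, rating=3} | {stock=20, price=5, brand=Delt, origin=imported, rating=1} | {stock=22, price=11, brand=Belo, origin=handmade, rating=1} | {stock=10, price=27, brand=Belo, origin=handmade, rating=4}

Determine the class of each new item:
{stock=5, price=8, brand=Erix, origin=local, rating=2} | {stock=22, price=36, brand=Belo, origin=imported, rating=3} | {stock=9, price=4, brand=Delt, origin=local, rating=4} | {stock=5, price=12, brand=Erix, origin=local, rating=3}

Positive, Negative, Positive, Positive

A rule that fits every label: stock is odd — true of each 'Positive' example, false of each 'Negative' one.
{stock=5, price=8, brand=Erix, origin=local, rating=2}: stock = 5 — matches, so Positive.
{stock=22, price=36, brand=Belo, origin=imported, rating=3}: stock = 22 — lacks this property, so Negative.
{stock=9, price=4, brand=Delt, origin=local, rating=4}: stock = 9 — matches, so Positive.
{stock=5, price=12, brand=Erix, origin=local, rating=3}: stock = 5 — matches, so Positive.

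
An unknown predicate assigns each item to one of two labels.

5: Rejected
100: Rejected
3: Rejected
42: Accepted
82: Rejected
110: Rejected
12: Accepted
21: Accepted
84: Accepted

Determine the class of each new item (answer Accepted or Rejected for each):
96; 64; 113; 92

The rule appears to be: multiple of 3 AND at least 5.
96: 96 = 3·32, 96 ≥ 5 — has this property, so Accepted. 64: 64 = 3·21 + 1, 64 ≥ 5 — lacks this property, so Rejected. 113: 113 = 3·37 + 2, 113 ≥ 5 — lacks this property, so Rejected. 92: 92 = 3·30 + 2, 92 ≥ 5 — lacks this property, so Rejected.

Accepted, Rejected, Rejected, Rejected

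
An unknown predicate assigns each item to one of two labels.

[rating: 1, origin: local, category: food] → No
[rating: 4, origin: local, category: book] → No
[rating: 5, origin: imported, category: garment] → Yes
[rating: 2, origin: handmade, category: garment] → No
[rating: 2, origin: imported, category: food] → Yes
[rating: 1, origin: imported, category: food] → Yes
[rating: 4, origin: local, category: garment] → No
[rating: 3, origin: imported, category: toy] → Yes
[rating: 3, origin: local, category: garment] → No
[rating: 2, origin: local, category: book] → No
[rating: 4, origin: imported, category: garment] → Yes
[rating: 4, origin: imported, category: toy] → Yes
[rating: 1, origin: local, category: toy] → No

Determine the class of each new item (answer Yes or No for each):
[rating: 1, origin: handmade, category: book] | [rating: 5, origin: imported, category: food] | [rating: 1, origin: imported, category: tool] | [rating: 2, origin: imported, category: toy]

The common property of the 'Yes' items is: origin is imported. No 'No' item has it.
[rating: 1, origin: handmade, category: book]: No (origin is handmade). [rating: 5, origin: imported, category: food]: Yes (origin is imported). [rating: 1, origin: imported, category: tool]: Yes (origin is imported). [rating: 2, origin: imported, category: toy]: Yes (origin is imported).

No, Yes, Yes, Yes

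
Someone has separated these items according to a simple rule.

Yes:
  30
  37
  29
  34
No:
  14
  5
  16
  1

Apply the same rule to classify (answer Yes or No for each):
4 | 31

No, Yes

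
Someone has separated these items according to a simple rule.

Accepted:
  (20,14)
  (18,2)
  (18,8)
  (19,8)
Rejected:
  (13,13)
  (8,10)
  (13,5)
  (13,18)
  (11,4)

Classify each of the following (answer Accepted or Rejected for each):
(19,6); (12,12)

Accepted, Rejected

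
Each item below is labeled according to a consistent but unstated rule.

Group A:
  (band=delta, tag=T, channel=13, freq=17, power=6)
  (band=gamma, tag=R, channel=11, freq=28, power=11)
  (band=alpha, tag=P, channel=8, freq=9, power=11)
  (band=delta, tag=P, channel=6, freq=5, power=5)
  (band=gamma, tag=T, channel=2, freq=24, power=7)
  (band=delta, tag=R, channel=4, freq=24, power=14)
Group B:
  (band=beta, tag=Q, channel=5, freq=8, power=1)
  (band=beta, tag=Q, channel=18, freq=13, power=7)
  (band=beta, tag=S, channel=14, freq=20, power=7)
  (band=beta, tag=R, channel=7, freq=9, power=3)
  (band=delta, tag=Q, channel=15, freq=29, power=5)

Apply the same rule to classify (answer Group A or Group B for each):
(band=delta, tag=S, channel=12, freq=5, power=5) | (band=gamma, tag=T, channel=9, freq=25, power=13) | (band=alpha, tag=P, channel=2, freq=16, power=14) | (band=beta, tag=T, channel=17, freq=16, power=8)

A rule that fits every label: power ≥ 5 AND channel ≤ 13 — true of each 'Group A' example, false of each 'Group B' one.
(band=delta, tag=S, channel=12, freq=5, power=5): power = 5, channel = 12 — has this property, so Group A. (band=gamma, tag=T, channel=9, freq=25, power=13): power = 13, channel = 9 — has this property, so Group A. (band=alpha, tag=P, channel=2, freq=16, power=14): power = 14, channel = 2 — has this property, so Group A. (band=beta, tag=T, channel=17, freq=16, power=8): power = 8, channel = 17 — fails the rule, so Group B.

Group A, Group A, Group A, Group B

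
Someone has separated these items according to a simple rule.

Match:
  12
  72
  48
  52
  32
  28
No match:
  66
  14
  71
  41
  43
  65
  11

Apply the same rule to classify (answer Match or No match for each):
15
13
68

Rule: multiple of 4. This holds for each 'Match' example and fails for each 'No match' one.

No match, No match, Match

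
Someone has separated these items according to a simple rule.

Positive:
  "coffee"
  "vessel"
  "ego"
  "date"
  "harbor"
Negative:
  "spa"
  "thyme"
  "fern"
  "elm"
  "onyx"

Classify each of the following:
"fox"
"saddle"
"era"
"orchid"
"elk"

One predicate separates the groups cleanly: has ≥ 2 vowels.
"fox" → 1 vowel → Negative.
"saddle" → 2 vowels → Positive.
"era" → 2 vowels → Positive.
"orchid" → 2 vowels → Positive.
"elk" → 1 vowel → Negative.

Negative, Positive, Positive, Positive, Negative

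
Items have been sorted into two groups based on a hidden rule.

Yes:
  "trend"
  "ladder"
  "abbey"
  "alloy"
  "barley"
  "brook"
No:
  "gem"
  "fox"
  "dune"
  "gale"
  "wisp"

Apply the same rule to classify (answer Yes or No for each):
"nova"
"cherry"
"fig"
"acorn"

No, Yes, No, Yes

One predicate separates the groups cleanly: length ≥ 5.
"nova": length 4 — lacks this property, so No. "cherry": length 6 — satisfies this, so Yes. "fig": length 3 — lacks this property, so No. "acorn": length 5 — satisfies this, so Yes.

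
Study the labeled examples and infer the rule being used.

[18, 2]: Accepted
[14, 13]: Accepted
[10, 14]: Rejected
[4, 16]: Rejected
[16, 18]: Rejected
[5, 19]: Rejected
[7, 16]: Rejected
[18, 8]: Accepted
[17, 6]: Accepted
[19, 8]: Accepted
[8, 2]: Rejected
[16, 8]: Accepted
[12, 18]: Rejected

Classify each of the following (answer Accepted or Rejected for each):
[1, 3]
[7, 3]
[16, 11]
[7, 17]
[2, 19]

Rejected, Rejected, Accepted, Rejected, Rejected

Every 'Accepted' example satisfies: first > second AND sum ≥ 20. None of the 'Rejected' examples do.
[1, 3]: 1 < 3, 1+3 = 4 — doesn't qualify, so Rejected. [7, 3]: 7 > 3, 7+3 = 10 — doesn't qualify, so Rejected. [16, 11]: 16 > 11, 16+11 = 27 — has this property, so Accepted. [7, 17]: 7 < 17, 7+17 = 24 — doesn't qualify, so Rejected. [2, 19]: 2 < 19, 2+19 = 21 — doesn't qualify, so Rejected.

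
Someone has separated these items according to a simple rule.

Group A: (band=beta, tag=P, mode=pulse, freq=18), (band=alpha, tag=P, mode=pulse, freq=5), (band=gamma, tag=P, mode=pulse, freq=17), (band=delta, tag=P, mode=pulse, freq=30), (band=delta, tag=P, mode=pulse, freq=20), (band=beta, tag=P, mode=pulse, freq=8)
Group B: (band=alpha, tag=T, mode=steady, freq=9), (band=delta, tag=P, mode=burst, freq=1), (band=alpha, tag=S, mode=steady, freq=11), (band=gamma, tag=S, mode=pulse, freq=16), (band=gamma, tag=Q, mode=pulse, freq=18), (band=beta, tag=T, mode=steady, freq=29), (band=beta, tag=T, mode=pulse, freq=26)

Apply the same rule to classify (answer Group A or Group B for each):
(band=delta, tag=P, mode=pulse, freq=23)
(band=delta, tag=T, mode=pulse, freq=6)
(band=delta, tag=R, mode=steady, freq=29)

Group A, Group B, Group B

Every 'Group A' example satisfies: mode is pulse AND tag is P. None of the 'Group B' examples do.
(band=delta, tag=P, mode=pulse, freq=23): mode is pulse, tag is P — qualifies, so Group A. (band=delta, tag=T, mode=pulse, freq=6): mode is pulse, tag is T — doesn't qualify, so Group B. (band=delta, tag=R, mode=steady, freq=29): mode is steady, tag is R — doesn't qualify, so Group B.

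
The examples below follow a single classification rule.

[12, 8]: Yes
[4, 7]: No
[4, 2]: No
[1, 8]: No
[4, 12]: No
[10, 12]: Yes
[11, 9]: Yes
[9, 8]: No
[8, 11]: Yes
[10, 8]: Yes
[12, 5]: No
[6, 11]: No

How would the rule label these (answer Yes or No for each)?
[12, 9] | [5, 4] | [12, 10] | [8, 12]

Every 'Yes' example satisfies: sum ≥ 18. None of the 'No' examples do.

Yes, No, Yes, Yes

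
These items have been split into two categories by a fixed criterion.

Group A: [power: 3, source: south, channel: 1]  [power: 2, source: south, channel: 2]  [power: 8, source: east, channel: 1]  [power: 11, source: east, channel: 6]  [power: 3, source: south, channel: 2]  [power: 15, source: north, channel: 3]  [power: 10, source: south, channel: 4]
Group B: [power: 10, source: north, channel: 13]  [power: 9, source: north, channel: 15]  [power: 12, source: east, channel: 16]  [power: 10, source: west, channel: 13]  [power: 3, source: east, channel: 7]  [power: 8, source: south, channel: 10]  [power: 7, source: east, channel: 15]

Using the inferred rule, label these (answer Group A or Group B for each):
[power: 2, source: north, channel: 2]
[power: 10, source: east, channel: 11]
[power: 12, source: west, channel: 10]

The classifier is using: channel ≤ 6.

Group A, Group B, Group B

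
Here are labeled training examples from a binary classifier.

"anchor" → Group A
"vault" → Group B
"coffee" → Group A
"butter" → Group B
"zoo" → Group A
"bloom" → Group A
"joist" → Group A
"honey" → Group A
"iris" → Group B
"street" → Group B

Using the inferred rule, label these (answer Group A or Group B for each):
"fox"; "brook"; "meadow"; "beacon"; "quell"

The distinguishing property — contains 'o' — holds for all the 'Group A' cases and none of the 'Group B' cases.

Group A, Group A, Group A, Group A, Group B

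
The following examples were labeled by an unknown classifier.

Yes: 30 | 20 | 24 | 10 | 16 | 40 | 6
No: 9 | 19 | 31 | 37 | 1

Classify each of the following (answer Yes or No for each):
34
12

Yes, Yes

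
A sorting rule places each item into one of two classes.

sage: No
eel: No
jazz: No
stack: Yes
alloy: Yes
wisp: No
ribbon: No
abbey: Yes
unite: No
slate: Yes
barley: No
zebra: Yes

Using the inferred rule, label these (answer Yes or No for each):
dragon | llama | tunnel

The rule appears to be: odd length AND contains 'a'.
dragon → length 6, has 'a' → No. llama → length 5, has 'a' → Yes. tunnel → length 6, no 'a' → No.

No, Yes, No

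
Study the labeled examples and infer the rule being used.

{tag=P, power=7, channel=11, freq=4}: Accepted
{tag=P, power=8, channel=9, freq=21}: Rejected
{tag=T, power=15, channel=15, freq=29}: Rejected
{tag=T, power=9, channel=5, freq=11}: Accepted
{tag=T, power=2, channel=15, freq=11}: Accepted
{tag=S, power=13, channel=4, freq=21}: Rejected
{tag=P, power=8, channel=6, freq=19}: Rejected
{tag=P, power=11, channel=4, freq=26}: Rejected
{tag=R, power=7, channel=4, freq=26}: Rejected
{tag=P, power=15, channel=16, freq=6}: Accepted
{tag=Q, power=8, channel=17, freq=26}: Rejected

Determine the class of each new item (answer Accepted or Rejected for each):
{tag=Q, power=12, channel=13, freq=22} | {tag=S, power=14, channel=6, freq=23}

Rejected, Rejected

Rule: freq ≤ 11. This holds for each 'Accepted' example and fails for each 'Rejected' one.
{tag=Q, power=12, channel=13, freq=22}: freq = 22, doesn't match → Rejected.
{tag=S, power=14, channel=6, freq=23}: freq = 23, doesn't match → Rejected.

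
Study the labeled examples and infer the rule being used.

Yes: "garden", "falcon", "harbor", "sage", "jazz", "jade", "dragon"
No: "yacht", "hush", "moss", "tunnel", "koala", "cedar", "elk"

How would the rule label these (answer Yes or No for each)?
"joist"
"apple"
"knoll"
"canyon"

A rule that fits every label: even length AND contains 'a' — true of each 'Yes' example, false of each 'No' one.

No, No, No, Yes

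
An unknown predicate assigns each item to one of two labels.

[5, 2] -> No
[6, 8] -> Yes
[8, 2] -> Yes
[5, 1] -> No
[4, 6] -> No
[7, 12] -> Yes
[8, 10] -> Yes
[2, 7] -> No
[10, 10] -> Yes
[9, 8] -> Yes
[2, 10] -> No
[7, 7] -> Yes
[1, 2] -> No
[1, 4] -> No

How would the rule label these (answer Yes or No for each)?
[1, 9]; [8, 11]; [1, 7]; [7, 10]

The distinguishing property — first ≥ 6 — holds for all the 'Yes' cases and none of the 'No' cases.

No, Yes, No, Yes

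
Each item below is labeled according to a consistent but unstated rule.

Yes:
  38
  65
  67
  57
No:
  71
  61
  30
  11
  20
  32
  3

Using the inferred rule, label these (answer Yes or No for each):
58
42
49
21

The simplest hypothesis consistent with all the labels is: digit sum ≥ 9.

Yes, No, Yes, No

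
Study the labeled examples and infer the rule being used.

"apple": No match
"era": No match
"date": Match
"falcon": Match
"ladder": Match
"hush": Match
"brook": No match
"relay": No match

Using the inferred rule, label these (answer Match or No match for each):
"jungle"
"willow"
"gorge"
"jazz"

Match, Match, No match, Match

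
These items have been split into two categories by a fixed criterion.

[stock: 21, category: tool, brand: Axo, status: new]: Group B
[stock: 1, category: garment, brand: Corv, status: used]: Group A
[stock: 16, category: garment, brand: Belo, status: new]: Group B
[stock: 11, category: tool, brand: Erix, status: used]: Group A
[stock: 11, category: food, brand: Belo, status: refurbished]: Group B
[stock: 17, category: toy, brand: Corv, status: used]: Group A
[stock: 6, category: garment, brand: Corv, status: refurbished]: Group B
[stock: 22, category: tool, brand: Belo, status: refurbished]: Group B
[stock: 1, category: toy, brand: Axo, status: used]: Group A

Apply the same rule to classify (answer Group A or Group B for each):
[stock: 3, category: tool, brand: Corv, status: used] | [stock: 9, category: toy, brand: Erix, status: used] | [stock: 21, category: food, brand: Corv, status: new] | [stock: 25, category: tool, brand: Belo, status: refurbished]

Group A, Group A, Group B, Group B

The common property of the 'Group A' items is: status is used. No 'Group B' item has it.
[stock: 3, category: tool, brand: Corv, status: used] — status is used, hence Group A. [stock: 9, category: toy, brand: Erix, status: used] — status is used, hence Group A. [stock: 21, category: food, brand: Corv, status: new] — status is new, hence Group B. [stock: 25, category: tool, brand: Belo, status: refurbished] — status is refurbished, hence Group B.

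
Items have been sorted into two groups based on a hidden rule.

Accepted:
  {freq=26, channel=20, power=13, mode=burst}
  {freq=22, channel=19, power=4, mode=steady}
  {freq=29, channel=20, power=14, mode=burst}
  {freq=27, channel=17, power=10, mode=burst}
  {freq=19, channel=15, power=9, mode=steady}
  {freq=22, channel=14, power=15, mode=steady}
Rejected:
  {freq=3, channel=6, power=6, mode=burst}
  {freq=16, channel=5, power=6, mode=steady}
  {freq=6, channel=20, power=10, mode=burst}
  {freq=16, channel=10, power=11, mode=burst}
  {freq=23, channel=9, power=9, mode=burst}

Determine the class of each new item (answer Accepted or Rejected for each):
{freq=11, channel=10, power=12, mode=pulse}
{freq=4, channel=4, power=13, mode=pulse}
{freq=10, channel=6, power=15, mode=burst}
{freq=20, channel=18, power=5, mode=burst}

'Accepted' ⟺ freq ≥ 16 AND channel ≥ 14.

Rejected, Rejected, Rejected, Accepted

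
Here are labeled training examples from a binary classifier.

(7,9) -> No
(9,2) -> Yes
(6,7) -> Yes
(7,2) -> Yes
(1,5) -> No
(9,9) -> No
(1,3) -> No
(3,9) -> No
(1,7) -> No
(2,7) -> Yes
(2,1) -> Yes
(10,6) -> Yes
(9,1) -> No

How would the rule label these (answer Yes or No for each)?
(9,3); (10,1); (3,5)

No, Yes, No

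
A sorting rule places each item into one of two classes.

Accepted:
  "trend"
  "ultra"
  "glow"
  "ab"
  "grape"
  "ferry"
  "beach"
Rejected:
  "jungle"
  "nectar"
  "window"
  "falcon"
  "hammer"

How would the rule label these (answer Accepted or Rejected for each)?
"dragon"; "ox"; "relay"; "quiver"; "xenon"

The rule appears to be: length ≤ 5.

Rejected, Accepted, Accepted, Rejected, Accepted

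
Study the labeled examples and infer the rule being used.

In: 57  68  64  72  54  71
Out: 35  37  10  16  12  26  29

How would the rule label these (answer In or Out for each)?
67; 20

All 'In' examples share one property — at least 54 — and every 'Out' example lacks it.

In, Out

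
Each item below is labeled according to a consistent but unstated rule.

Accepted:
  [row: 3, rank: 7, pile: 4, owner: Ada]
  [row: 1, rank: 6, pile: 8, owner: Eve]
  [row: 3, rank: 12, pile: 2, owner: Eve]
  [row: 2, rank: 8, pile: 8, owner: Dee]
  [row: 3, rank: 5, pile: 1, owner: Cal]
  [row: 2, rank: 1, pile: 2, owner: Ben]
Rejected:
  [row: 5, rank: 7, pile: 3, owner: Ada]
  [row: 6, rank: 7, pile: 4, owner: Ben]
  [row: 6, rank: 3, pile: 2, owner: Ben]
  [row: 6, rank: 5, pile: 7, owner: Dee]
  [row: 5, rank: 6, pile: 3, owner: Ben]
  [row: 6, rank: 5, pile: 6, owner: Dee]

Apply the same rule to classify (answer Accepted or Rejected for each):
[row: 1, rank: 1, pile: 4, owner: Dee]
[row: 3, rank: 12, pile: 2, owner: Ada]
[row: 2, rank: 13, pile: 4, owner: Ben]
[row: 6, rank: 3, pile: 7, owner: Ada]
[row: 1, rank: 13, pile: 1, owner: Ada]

The distinguishing property — row ≤ 3 — holds for all the 'Accepted' cases and none of the 'Rejected' cases.
[row: 1, rank: 1, pile: 4, owner: Dee] → row = 1 → Accepted. [row: 3, rank: 12, pile: 2, owner: Ada] → row = 3 → Accepted. [row: 2, rank: 13, pile: 4, owner: Ben] → row = 2 → Accepted. [row: 6, rank: 3, pile: 7, owner: Ada] → row = 6 → Rejected. [row: 1, rank: 13, pile: 1, owner: Ada] → row = 1 → Accepted.

Accepted, Accepted, Accepted, Rejected, Accepted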